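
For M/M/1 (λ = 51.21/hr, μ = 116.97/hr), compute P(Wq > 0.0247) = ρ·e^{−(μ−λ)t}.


ρ = 51.21/116.97 = 0.4378
P(Wq > t) = ρ·e^{−(μ−λ)t} = 0.4378·e^{−1.6243}
= 0.4378·0.197055 = 0.086272

Final: 0.086272


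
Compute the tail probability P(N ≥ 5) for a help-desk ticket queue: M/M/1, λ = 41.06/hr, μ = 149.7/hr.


ρ = 41.06/149.7 = 0.2743
P(N ≥ n) = ρ^n = 0.2743^5 = 0.001552

Final: 0.001552


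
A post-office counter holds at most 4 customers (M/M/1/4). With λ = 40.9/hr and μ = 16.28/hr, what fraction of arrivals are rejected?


ρ = λ/μ = 40.9/16.28 = 2.5123
P_K = (1−ρ)ρ^K/(1−ρ^(K+1)) = (-1.5123·39.835991)/(1 − 100.079364)
= -60.243373/-99.079364 = 0.608031

Final: 0.608031


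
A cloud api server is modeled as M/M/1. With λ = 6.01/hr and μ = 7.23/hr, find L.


ρ = λ/μ = 6.01/7.23 = 0.8313
L = ρ/(1−ρ) = 0.8313/(1 − 0.8313) = 0.8313/0.1687 = 4.9262

Final: 4.9262


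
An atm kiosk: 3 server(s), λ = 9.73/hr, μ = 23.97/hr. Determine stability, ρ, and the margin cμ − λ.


Total capacity cμ = 3·23.97 = 71.91/hr
ρ = λ/(cμ) = 9.73/71.91 = 0.1353
Stable ⇔ ρ < 1: YES
Spare capacity = cμ − λ = 71.91 − 9.73 = 62.18/hr

Final: ρ = 0.1353; stable; margin = 62.18/hr


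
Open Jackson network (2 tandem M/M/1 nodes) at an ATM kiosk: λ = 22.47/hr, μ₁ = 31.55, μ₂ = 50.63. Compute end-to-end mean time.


Each node sees arrival rate λ = 22.47/hr (tandem ⇒ throughput preserved).
W₁ = 1/(μ₁−λ) = 1/(31.55−22.47) = 0.11013 hr
W₂ = 1/(μ₂−λ) = 1/(50.63−22.47) = 0.03551 hr
W_total = W₁ + W₂ = 0.11013 + 0.03551 = 0.14564 hr

Final: 0.14564 hr


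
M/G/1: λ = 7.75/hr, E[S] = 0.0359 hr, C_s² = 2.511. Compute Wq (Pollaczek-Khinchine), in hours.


ρ = λ·E[S] = 7.75·0.0359 = 0.2782
E[S²] = E[S]²(1+C_s²) = 0.0359²·(1+2.511) = 0.004525
Wq = λ·E[S²]/(2(1−ρ)) = 7.75·0.004525/(2·0.7218) = 0.02429 hr

Final: 0.02429 hr


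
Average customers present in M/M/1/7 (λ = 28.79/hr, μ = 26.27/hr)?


ρ = 28.79/26.27 = 1.0959
L = ρ[1 − (K+1)ρ^K + Kρ^(K+1)] / [(1−ρ)(1−ρ^(K+1))]
Numerator: 1.0959·(1 − 8·1.898765 + 7·2.080907) = 0.412325
Denominator: (-0.09593)·(-1.080907) = 0.103688
L = 0.412325/0.103688 = 3.9766

Final: 3.9766


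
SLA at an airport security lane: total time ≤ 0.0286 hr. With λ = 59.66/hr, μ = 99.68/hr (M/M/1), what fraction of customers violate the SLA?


W ~ Exponential(μ−λ) for M/M/1.
μ − λ = 99.68 − 59.66 = 40.0200
P(W > t) = e^{−(μ−λ)t} = e^{−1.1446} = 0.318360

Final: 0.318360


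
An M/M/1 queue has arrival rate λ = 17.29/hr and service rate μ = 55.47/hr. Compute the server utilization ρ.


ρ = λ/μ = 17.29/55.47 = 0.3117

Final: 0.3117


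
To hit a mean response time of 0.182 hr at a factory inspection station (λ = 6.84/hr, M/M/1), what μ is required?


W = 1/(μ−λ) ⇒ μ − λ = 1/W = 1/0.182 = 5.4945
μ = λ + 1/W = 6.84 + 5.4945 = 12.3345 per hr

Final: 12.3345 /hr


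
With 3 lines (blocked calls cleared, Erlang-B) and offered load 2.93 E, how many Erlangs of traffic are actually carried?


B(3,2.93) = 0.337687 (Erlang-B)
Carried load = a(1 − B) = 2.93·(1 − 0.337687) = 2.93·0.662313 = 1.9406 E

Final: 1.9406 Erlangs


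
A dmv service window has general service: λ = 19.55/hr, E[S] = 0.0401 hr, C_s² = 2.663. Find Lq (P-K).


ρ = λ·E[S] = 19.55·0.0401 = 0.7840
Lq = ρ²(1+C_s²)/(2(1−ρ)) = 0.6146·(1+2.663)/(2·0.2160)
= 0.6146·3.6630/0.4321 = 5.21009

Final: 5.21009


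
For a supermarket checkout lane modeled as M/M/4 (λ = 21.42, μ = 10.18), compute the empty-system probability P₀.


a = λ/μ = 21.42/10.18 = 2.1041; ρ = a/c = 0.5260
Σ_{k=0}^{3} a^k/k! (terms k=0..3) = 1.00000 + 2.10413 + 2.21367 + 1.55262 = 6.87041
Tail: a^4/(4!(1−ρ)) = 19.60138/(24·0.4740) = 1.72316
P₀ = 1/(6.87041 + 1.72316) = 1/8.59357 = 0.116366

Final: 0.116366


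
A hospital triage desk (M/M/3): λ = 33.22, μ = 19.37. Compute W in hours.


a = 1.7150; ρ = 0.5717; P₀ = 0.162641
Lq = P₀·a^c·ρ/(c!(1−ρ)²) = 0.42608
Wq = Lq/λ = 0.42608/33.22 = 0.01283 hr
W = Wq + 1/μ = 0.01283 + 0.05163 = 0.06445 hr

Final: 0.06445 hr


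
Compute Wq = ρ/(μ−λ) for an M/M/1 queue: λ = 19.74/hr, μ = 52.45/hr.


ρ = 19.74/52.45 = 0.3764
Wq = ρ/(μ−λ) = 0.3764/(52.45 − 19.74) = 0.3764/32.71 = 0.01151 hr

Final: 0.01151 hr


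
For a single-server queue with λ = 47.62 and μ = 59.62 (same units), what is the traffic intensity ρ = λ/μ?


ρ = λ/μ = 47.62/59.62 = 0.7987

Final: 0.7987


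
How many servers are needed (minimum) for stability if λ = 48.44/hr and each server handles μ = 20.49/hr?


Stability requires cμ > λ ⇔ c > λ/μ.
λ/μ = 48.44/20.49 = 2.3641
Minimum integer c = ⌊2.3641⌋ + 1 = 3
Check: 3·20.49 = 61.47 > 48.44, while 2·20.49 = 40.98 ≤ 48.44

Final: 3 servers


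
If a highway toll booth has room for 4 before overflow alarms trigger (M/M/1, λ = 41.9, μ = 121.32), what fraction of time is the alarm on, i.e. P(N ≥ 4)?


ρ = 41.9/121.32 = 0.3454
P(N ≥ n) = ρ^n = 0.3454^4 = 0.014227

Final: 0.014227


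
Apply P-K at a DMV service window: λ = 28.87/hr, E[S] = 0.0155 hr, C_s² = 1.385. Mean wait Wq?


ρ = λ·E[S] = 28.87·0.0155 = 0.4475
E[S²] = E[S]²(1+C_s²) = 0.0155²·(1+1.385) = 0.0005730
Wq = λ·E[S²]/(2(1−ρ)) = 28.87·0.0005730/(2·0.5525) = 0.01497 hr

Final: 0.01497 hr


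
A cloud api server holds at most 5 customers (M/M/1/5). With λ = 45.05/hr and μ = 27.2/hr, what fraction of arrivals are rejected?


ρ = λ/μ = 45.05/27.2 = 1.6562
P_K = (1−ρ)ρ^K/(1−ρ^(K+1)) = (-0.6562·12.463197)/(1 − 20.642170)
= -8.178973/-19.642170 = 0.416399

Final: 0.416399


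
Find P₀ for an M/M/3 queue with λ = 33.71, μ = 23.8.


a = λ/μ = 33.71/23.8 = 1.4164; ρ = a/c = 0.4721
Σ_{k=0}^{2} a^k/k! (terms k=0..2) = 1.00000 + 1.41639 + 1.00308 = 3.41946
Tail: a^3/(3!(1−ρ)) = 2.84149/(6·0.5279) = 0.89715
P₀ = 1/(3.41946 + 0.89715) = 1/4.31661 = 0.231663

Final: 0.231663


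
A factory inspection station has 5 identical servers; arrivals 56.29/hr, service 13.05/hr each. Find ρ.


ρ = λ/(cμ) = 56.29/(5·13.05) = 56.29/65.25 = 0.8627

Final: 0.8627


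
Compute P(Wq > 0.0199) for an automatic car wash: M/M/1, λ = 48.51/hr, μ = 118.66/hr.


ρ = 48.51/118.66 = 0.4088
P(Wq > t) = ρ·e^{−(μ−λ)t} = 0.4088·e^{−1.3960}
= 0.4088·0.247589 = 0.101218

Final: 0.101218


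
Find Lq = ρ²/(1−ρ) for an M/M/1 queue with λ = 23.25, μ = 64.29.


ρ = 23.25/64.29 = 0.3616
Lq = ρ²/(1−ρ) = 0.1308/0.6384 = 0.2049

Final: 0.2049


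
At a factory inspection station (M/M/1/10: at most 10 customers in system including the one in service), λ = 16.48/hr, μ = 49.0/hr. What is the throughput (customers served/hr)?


ρ = 0.3363; P_K = (1−ρ)ρ^10/(1−ρ^11) = 0.00001229
λ_eff = λ(1 − P_K) = 16.48·(1 − 0.00001229) = 16.48·0.999988 = 16.4798 /hr

Final: 16.4798 /hr


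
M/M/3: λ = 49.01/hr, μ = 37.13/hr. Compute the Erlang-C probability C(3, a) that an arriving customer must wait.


a = λ/μ = 1.3200; ρ = a/3 = 0.4400
P₀ = 0.258029 (from M/M/c formula)
C(c,a) = [a^c/(c!(1−ρ))]·P₀ = [2.29974/(6·0.5600)]·0.258029
= 0.68443·0.258029 = 0.176603

Final: 0.176603


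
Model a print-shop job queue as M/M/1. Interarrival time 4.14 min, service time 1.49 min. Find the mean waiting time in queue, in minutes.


λ = 60/4.14 = 14.4928 /hr
μ = 60/1.49 = 40.2685 /hr
ρ = λ/μ = 14.4928/40.2685 = 0.3599
Wq = ρ/(μ−λ) = 0.3599/(40.2685−14.4928) = 0.01396 hr
In minutes: 0.01396·60 = 0.8378 min

Final: 0.8378 min


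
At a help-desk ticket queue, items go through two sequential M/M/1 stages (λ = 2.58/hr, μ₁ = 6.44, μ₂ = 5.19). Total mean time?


Each node sees arrival rate λ = 2.58/hr (tandem ⇒ throughput preserved).
W₁ = 1/(μ₁−λ) = 1/(6.44−2.58) = 0.25907 hr
W₂ = 1/(μ₂−λ) = 1/(5.19−2.58) = 0.38314 hr
W_total = W₁ + W₂ = 0.25907 + 0.38314 = 0.64221 hr

Final: 0.64221 hr


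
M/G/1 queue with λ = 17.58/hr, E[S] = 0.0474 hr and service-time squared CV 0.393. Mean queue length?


ρ = λ·E[S] = 17.58·0.0474 = 0.8333
Lq = ρ²(1+C_s²)/(2(1−ρ)) = 0.6944·(1+0.393)/(2·0.1667)
= 0.6944·1.3930/0.3334 = 2.90108

Final: 2.90108


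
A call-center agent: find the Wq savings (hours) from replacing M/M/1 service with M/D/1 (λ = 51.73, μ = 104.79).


ρ = 51.73/104.79 = 0.4937
Wq(M/M/1) = ρ/(μ−λ) = 0.4937/53.06 = 0.009304 hr
Wq(M/D/1) = ρ/(2(μ−λ)) = 0.004652 hr
Savings = 0.009304 − 0.004652 = 0.004652 hr

Final: 0.004652 hr


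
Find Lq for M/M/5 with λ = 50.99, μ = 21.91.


a = λ/μ = 2.3272; ρ = a/5 = 0.4654
P₀ = 0.095946
Lq = P₀·a^c·ρ / (c!·(1−ρ)²) = 0.095946·68.26737·0.4654/(120·0.28574)
= 0.08891

Final: 0.08891


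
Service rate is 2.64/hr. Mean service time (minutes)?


Mean service time = 1/μ = 1/2.64 hour = 0.37879 hour
In minutes: 0.37879 × 60 = 22.7273 min

Final: 22.7273 min


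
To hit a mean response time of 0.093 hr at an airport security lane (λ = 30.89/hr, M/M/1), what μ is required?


W = 1/(μ−λ) ⇒ μ − λ = 1/W = 1/0.093 = 10.7527
μ = λ + 1/W = 30.89 + 10.7527 = 41.6427 per hr

Final: 41.6427 /hr


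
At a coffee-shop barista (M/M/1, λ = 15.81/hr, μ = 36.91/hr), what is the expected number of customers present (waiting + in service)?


ρ = λ/μ = 15.81/36.91 = 0.4283
L = ρ/(1−ρ) = 0.4283/(1 − 0.4283) = 0.4283/0.5717 = 0.7493

Final: 0.7493


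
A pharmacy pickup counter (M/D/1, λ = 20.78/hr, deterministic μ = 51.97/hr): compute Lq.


ρ = 20.78/51.97 = 0.3998
M/D/1: Lq = ρ²/(2(1−ρ)) = 0.1599/(2·0.6002) = 0.13320

Final: 0.13320


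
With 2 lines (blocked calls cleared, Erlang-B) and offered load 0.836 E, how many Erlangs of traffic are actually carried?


B(2,0.836) = 0.159898 (Erlang-B)
Carried load = a(1 − B) = 0.836·(1 − 0.159898) = 0.836·0.840102 = 0.7023 E

Final: 0.7023 Erlangs


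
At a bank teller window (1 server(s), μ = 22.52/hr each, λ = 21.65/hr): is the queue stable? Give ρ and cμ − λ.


Total capacity cμ = 1·22.52 = 22.52/hr
ρ = λ/(cμ) = 21.65/22.52 = 0.9614
Stable ⇔ ρ < 1: YES
Spare capacity = cμ − λ = 22.52 − 21.65 = 0.87/hr

Final: ρ = 0.9614; stable; margin = 0.87/hr


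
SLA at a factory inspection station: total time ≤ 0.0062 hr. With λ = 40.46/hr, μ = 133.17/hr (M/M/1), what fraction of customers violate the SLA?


W ~ Exponential(μ−λ) for M/M/1.
μ − λ = 133.17 − 40.46 = 92.7100
P(W > t) = e^{−(μ−λ)t} = e^{−0.5748} = 0.562816

Final: 0.562816


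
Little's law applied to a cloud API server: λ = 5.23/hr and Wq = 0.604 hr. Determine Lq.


Lq = λWq = 5.23·0.604 = 3.1589

Final: 3.1589


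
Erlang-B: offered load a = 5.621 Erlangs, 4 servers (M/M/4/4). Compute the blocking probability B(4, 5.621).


B(c,a) = (a^c/c!) / Σ_{k=0}^{c} a^k/k!
a^4/4! = 41.595189
Σ terms (k=0..4): 1.00000 + 5.62100 + 15.79782 + 29.59985 + 41.59519 = 93.613859
B = 41.595189/93.613859 = 0.444327

Final: 0.444327


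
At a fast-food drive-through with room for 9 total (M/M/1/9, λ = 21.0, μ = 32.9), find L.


ρ = 21.0/32.9 = 0.6383
L = ρ[1 − (K+1)ρ^K + Kρ^(K+1)] / [(1−ρ)(1−ρ^(K+1))]
Numerator: 0.6383·(1 − 10·0.017588 + 9·0.011226) = 0.590527
Denominator: (0.3617)·(0.988774) = 0.357642
L = 0.590527/0.357642 = 1.6512

Final: 1.6512


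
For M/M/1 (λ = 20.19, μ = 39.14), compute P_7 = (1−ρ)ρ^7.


ρ = 20.19/39.14 = 0.5158
P_n = (1−ρ)·ρ^n = (1 − 0.5158)·0.5158^7 = 0.4842·0.009719 = 0.004705

Final: 0.004705


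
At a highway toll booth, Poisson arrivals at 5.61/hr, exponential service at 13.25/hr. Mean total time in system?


W = 1/(μ−λ) = 1/(13.25 − 5.61) = 1/7.64 = 0.1309 hr

Final: 0.1309 hr


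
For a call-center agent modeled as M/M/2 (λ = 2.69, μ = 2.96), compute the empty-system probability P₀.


a = λ/μ = 2.69/2.96 = 0.9088; ρ = a/c = 0.4544
Σ_{k=0}^{1} a^k/k! (terms k=0..1) = 1.00000 + 0.90878 = 1.90878
Tail: a^2/(2!(1−ρ)) = 0.82589/(2·0.5456) = 0.75685
P₀ = 1/(1.90878 + 0.75685) = 1/2.66563 = 0.375145

Final: 0.375145


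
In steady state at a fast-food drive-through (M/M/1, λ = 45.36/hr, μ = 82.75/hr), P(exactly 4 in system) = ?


ρ = 45.36/82.75 = 0.5482
P_n = (1−ρ)·ρ^n = (1 − 0.5482)·0.5482^4 = 0.4518·0.090286 = 0.040795

Final: 0.040795


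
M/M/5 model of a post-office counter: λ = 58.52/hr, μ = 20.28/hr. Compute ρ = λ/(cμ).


ρ = λ/(cμ) = 58.52/(5·20.28) = 58.52/101.40 = 0.5771

Final: 0.5771


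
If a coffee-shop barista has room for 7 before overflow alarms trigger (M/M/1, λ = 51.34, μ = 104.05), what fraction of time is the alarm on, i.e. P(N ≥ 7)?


ρ = 51.34/104.05 = 0.4934
P(N ≥ n) = ρ^n = 0.4934^7 = 0.007120

Final: 0.007120


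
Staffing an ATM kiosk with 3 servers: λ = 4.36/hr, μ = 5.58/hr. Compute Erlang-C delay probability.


a = λ/μ = 0.7814; ρ = a/3 = 0.2605
P₀ = 0.455761 (from M/M/c formula)
C(c,a) = [a^c/(c!(1−ρ))]·P₀ = [0.47704/(6·0.7395)]·0.455761
= 0.10751·0.455761 = 0.048998

Final: 0.048998


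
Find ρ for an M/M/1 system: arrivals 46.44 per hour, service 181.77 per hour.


ρ = λ/μ = 46.44/181.77 = 0.2555

Final: 0.2555


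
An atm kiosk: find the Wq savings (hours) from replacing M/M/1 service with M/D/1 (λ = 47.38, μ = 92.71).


ρ = 47.38/92.71 = 0.5111
Wq(M/M/1) = ρ/(μ−λ) = 0.5111/45.33 = 0.01127 hr
Wq(M/D/1) = ρ/(2(μ−λ)) = 0.005637 hr
Savings = 0.01127 − 0.005637 = 0.005637 hr

Final: 0.005637 hr


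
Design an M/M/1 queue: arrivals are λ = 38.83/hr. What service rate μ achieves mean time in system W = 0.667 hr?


W = 1/(μ−λ) ⇒ μ − λ = 1/W = 1/0.667 = 1.4993
μ = λ + 1/W = 38.83 + 1.4993 = 40.3293 per hr

Final: 40.3293 /hr


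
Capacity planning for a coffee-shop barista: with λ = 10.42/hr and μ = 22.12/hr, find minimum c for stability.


Stability requires cμ > λ ⇔ c > λ/μ.
λ/μ = 10.42/22.12 = 0.4711
Minimum integer c = ⌊0.4711⌋ + 1 = 1
Check: 1·22.12 = 22.12 > 10.42, while 0·22.12 = 0.00 ≤ 10.42

Final: 1 servers


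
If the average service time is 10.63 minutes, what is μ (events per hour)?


μ = 1/(service time) in consistent units.
1 hour = 60 min, so μ = 60/10.63 = 5.6444 per hour

Final: 5.6444 /hr


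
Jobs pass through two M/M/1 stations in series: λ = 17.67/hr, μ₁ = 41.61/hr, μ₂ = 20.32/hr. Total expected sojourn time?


Each node sees arrival rate λ = 17.67/hr (tandem ⇒ throughput preserved).
W₁ = 1/(μ₁−λ) = 1/(41.61−17.67) = 0.04177 hr
W₂ = 1/(μ₂−λ) = 1/(20.32−17.67) = 0.37736 hr
W_total = W₁ + W₂ = 0.04177 + 0.37736 = 0.41913 hr

Final: 0.41913 hr


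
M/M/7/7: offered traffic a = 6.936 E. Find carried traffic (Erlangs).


B(7,6.936) = 0.244898 (Erlang-B)
Carried load = a(1 − B) = 6.936·(1 − 0.244898) = 6.936·0.755102 = 5.2374 E

Final: 5.2374 Erlangs


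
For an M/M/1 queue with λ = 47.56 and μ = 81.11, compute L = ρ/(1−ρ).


ρ = λ/μ = 47.56/81.11 = 0.5864
L = ρ/(1−ρ) = 0.5864/(1 − 0.5864) = 0.5864/0.4136 = 1.4176

Final: 1.4176


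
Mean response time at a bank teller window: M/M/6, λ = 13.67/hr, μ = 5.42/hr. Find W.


a = 2.5221; ρ = 0.4204; P₀ = 0.079809
Lq = P₀·a^c·ρ/(c!(1−ρ)²) = 0.03570
Wq = Lq/λ = 0.03570/13.67 = 0.002611 hr
W = Wq + 1/μ = 0.002611 + 0.18450 = 0.18711 hr

Final: 0.18711 hr


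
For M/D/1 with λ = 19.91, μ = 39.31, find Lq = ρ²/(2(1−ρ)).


ρ = 19.91/39.31 = 0.5065
M/D/1: Lq = ρ²/(2(1−ρ)) = 0.2565/(2·0.4935) = 0.25990

Final: 0.25990


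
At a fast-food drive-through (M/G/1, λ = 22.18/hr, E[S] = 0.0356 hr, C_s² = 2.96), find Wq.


ρ = λ·E[S] = 22.18·0.0356 = 0.7896
E[S²] = E[S]²(1+C_s²) = 0.0356²·(1+2.96) = 0.005019
Wq = λ·E[S²]/(2(1−ρ)) = 22.18·0.005019/(2·0.2104) = 0.26454 hr

Final: 0.26454 hr


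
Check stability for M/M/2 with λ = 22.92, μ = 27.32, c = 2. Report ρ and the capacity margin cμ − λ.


Total capacity cμ = 2·27.32 = 54.64/hr
ρ = λ/(cμ) = 22.92/54.64 = 0.4195
Stable ⇔ ρ < 1: YES
Spare capacity = cμ − λ = 54.64 − 22.92 = 31.72/hr

Final: ρ = 0.4195; stable; margin = 31.72/hr


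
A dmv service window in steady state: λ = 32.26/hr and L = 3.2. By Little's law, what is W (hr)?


W = L/λ = 3.2/32.26 = 0.09919 hr

Final: 0.09919 hr


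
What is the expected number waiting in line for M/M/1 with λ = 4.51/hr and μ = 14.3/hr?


ρ = 4.51/14.3 = 0.3154
Lq = ρ²/(1−ρ) = 0.09947/0.6846 = 0.1453

Final: 0.1453


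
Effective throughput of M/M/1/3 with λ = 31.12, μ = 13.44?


ρ = 2.3155; P_K = (1−ρ)ρ^3/(1−ρ^4) = 0.588600
λ_eff = λ(1 − P_K) = 31.12·(1 − 0.588600) = 31.12·0.411400 = 12.8028 /hr

Final: 12.8028 /hr


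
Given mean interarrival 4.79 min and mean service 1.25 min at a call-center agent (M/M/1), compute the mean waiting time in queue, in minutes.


λ = 60/4.79 = 12.5261 /hr
μ = 60/1.25 = 48.0000 /hr
ρ = λ/μ = 12.5261/48.0000 = 0.2610
Wq = ρ/(μ−λ) = 0.2610/(48.0000−12.5261) = 0.007356 hr
In minutes: 0.007356·60 = 0.4414 min

Final: 0.4414 min


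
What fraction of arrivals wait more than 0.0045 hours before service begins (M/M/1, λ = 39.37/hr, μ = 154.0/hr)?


ρ = 39.37/154.0 = 0.2556
P(Wq > t) = ρ·e^{−(μ−λ)t} = 0.2556·e^{−0.5158}
= 0.2556·0.597002 = 0.152623

Final: 0.152623


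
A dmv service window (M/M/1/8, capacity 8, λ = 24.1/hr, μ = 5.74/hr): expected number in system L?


ρ = 24.1/5.74 = 4.1986
L = ρ[1 − (K+1)ρ^K + Kρ^(K+1)] / [(1−ρ)(1−ρ^(K+1))]
Numerator: 4.1986·(1 − 9·96569.770971 + 8·405458.446063) = 9969761.180718
Denominator: (-3.1986)·(-405457.446063) = 1296898.729916
L = 9969761.180718/1296898.729916 = 7.6874

Final: 7.6874


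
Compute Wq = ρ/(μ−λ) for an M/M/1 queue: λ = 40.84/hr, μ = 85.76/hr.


ρ = 40.84/85.76 = 0.4762
Wq = ρ/(μ−λ) = 0.4762/(85.76 − 40.84) = 0.4762/44.92 = 0.01060 hr

Final: 0.01060 hr


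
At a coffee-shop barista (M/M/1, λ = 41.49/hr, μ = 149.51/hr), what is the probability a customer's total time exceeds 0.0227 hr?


W ~ Exponential(μ−λ) for M/M/1.
μ − λ = 149.51 − 41.49 = 108.0200
P(W > t) = e^{−(μ−λ)t} = e^{−2.4521} = 0.086117

Final: 0.086117


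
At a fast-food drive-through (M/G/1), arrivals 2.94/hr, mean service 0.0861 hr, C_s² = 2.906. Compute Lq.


ρ = λ·E[S] = 2.94·0.0861 = 0.2531
Lq = ρ²(1+C_s²)/(2(1−ρ)) = 0.06408·(1+2.906)/(2·0.7469)
= 0.06408·3.9060/1.4937 = 0.16756

Final: 0.16756


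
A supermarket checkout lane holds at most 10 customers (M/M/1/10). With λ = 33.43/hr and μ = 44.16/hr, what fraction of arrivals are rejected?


ρ = λ/μ = 33.43/44.16 = 0.7570
P_K = (1−ρ)ρ^K/(1−ρ^(K+1)) = (0.2430·0.061812)/(1 − 0.046793)
= 0.015019/0.953207 = 0.015756

Final: 0.015756


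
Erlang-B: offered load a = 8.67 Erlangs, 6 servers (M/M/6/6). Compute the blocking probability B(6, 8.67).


B(c,a) = (a^c/c!) / Σ_{k=0}^{c} a^k/k!
a^6/6! = 589.905015
Σ terms (k=0..6): 1.00000 + 8.67000 + 37.58445 + 108.61906 + 235.43181 + 408.23876 + 589.90502 = 1389.449104
B = 589.905015/1389.449104 = 0.424560

Final: 0.424560


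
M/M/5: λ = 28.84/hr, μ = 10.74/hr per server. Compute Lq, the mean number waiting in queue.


a = λ/μ = 2.6853; ρ = a/5 = 0.5371
P₀ = 0.065800
Lq = P₀·a^c·ρ / (c!·(1−ρ)²) = 0.065800·139.62233·0.5371/(120·0.21432)
= 0.19185

Final: 0.19185


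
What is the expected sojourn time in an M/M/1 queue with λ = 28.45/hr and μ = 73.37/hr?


W = 1/(μ−λ) = 1/(73.37 − 28.45) = 1/44.92 = 0.02226 hr

Final: 0.02226 hr


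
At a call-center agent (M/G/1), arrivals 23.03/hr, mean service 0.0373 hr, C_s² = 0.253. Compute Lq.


ρ = λ·E[S] = 23.03·0.0373 = 0.8590
Lq = ρ²(1+C_s²)/(2(1−ρ)) = 0.7379·(1+0.253)/(2·0.1410)
= 0.7379·1.2530/0.2820 = 3.27919

Final: 3.27919


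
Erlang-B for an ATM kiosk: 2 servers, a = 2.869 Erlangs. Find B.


B(c,a) = (a^c/c!) / Σ_{k=0}^{c} a^k/k!
a^2/2! = 4.115581
Σ terms (k=0..2): 1.00000 + 2.86900 + 4.11558 = 7.984581
B = 4.115581/7.984581 = 0.515441

Final: 0.515441


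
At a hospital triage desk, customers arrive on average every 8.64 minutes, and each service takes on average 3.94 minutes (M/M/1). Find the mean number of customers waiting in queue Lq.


λ = 60/8.64 = 6.9444 /hr
μ = 60/3.94 = 15.2284 /hr
ρ = λ/μ = 6.9444/15.2284 = 0.4560
Lq = ρ²/(1−ρ) = 0.2080/0.5440 = 0.3823

Final: 0.3823


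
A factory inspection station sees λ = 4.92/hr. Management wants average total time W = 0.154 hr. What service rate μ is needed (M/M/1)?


W = 1/(μ−λ) ⇒ μ − λ = 1/W = 1/0.154 = 6.4935
μ = λ + 1/W = 4.92 + 6.4935 = 11.4135 per hr

Final: 11.4135 /hr


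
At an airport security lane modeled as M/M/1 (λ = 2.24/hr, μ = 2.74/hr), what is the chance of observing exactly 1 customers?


ρ = 2.24/2.74 = 0.8175
P_n = (1−ρ)·ρ^n = (1 − 0.8175)·0.8175^1 = 0.1825·0.817518 = 0.149182

Final: 0.149182


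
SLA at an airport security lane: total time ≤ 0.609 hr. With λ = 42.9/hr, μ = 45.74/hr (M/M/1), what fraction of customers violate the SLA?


W ~ Exponential(μ−λ) for M/M/1.
μ − λ = 45.74 − 42.9 = 2.8400
P(W > t) = e^{−(μ−λ)t} = e^{−1.7296} = 0.177362

Final: 0.177362


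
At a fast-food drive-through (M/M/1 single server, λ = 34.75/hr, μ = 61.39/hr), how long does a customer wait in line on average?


ρ = 34.75/61.39 = 0.5661
Wq = ρ/(μ−λ) = 0.5661/(61.39 − 34.75) = 0.5661/26.64 = 0.02125 hr

Final: 0.02125 hr


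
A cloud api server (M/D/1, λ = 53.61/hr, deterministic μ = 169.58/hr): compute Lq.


ρ = 53.61/169.58 = 0.3161
M/D/1: Lq = ρ²/(2(1−ρ)) = 0.09994/(2·0.6839) = 0.07307

Final: 0.07307


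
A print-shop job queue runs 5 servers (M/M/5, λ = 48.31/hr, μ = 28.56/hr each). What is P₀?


a = λ/μ = 48.31/28.56 = 1.6915; ρ = a/c = 0.3383
Σ_{k=0}^{4} a^k/k! (terms k=0..4) = 1.00000 + 1.69153 + 1.43063 + 0.80665 + 0.34112 = 5.26993
Tail: a^5/(5!(1−ρ)) = 13.84823/(120·0.6617) = 0.17440
P₀ = 1/(5.26993 + 0.17440) = 1/5.44433 = 0.183677

Final: 0.183677


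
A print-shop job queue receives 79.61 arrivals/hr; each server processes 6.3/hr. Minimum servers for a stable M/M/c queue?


Stability requires cμ > λ ⇔ c > λ/μ.
λ/μ = 79.61/6.3 = 12.6365
Minimum integer c = ⌊12.6365⌋ + 1 = 13
Check: 13·6.3 = 81.90 > 79.61, while 12·6.3 = 75.60 ≤ 79.61

Final: 13 servers


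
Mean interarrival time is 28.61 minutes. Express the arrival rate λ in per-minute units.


λ = 1/(interarrival time) in consistent units.
1 minute = 1 min, so λ = 1/28.61 = 0.03495 per minute

Final: 0.03495 /min


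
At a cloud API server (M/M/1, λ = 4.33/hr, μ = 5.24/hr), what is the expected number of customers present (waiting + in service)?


ρ = λ/μ = 4.33/5.24 = 0.8263
L = ρ/(1−ρ) = 0.8263/(1 − 0.8263) = 0.8263/0.1737 = 4.7582

Final: 4.7582


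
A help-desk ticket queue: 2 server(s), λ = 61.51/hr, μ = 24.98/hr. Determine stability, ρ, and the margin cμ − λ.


Total capacity cμ = 2·24.98 = 49.96/hr
ρ = λ/(cμ) = 61.51/49.96 = 1.2312
Stable ⇔ ρ < 1: NO
Spare capacity = cμ − λ = 49.96 − 61.51 = -11.55/hr

Final: ρ = 1.2312; unstable; margin = -11.55/hr


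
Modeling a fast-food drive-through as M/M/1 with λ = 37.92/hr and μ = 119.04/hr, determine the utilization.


ρ = λ/μ = 37.92/119.04 = 0.3185

Final: 0.3185


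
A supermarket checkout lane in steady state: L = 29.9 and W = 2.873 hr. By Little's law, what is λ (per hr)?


λ = L/W = 29.9/2.873 = 10.4072 /hr

Final: 10.4072 /hr


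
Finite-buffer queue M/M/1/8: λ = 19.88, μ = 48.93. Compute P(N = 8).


ρ = λ/μ = 19.88/48.93 = 0.4063
P_K = (1−ρ)ρ^K/(1−ρ^(K+1)) = (0.5937·0.0007426)/(1 − 0.0003017)
= 0.0004409/0.999698 = 0.0004410

Final: 0.0004410


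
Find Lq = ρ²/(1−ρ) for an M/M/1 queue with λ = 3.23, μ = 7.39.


ρ = 3.23/7.39 = 0.4371
Lq = ρ²/(1−ρ) = 0.1910/0.5629 = 0.3394

Final: 0.3394


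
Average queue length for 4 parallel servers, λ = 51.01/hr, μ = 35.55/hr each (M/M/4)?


a = λ/μ = 1.4349; ρ = a/4 = 0.3587
P₀ = 0.236288
Lq = P₀·a^c·ρ / (c!·(1−ρ)²) = 0.236288·4.23899·0.3587/(24·0.41124)
= 0.03640

Final: 0.03640


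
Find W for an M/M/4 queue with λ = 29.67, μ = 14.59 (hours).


a = 2.0336; ρ = 0.5084; P₀ = 0.125747
Lq = P₀·a^c·ρ/(c!(1−ρ)²) = 0.18850
Wq = Lq/λ = 0.18850/29.67 = 0.006353 hr
W = Wq + 1/μ = 0.006353 + 0.06854 = 0.07489 hr

Final: 0.07489 hr


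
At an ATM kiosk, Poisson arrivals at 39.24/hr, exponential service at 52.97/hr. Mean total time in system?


W = 1/(μ−λ) = 1/(52.97 − 39.24) = 1/13.73 = 0.07283 hr

Final: 0.07283 hr


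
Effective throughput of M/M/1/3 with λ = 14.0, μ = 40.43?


ρ = 0.3463; P_K = (1−ρ)ρ^3/(1−ρ^4) = 0.027539
λ_eff = λ(1 − P_K) = 14.0·(1 − 0.027539) = 14.0·0.972461 = 13.6144 /hr

Final: 13.6144 /hr


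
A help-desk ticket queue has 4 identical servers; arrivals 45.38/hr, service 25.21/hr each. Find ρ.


ρ = λ/(cμ) = 45.38/(4·25.21) = 45.38/100.84 = 0.4500

Final: 0.4500


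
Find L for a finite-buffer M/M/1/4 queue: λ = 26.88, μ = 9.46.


ρ = 26.88/9.46 = 2.8414
L = ρ[1 − (K+1)ρ^K + Kρ^(K+1)] / [(1−ρ)(1−ρ^(K+1))]
Numerator: 2.8414·(1 − 5·65.185727 + 4·185.221177) = 1181.913244
Denominator: (-1.8414)·(-184.221177) = 339.231808
L = 1181.913244/339.231808 = 3.4841

Final: 3.4841


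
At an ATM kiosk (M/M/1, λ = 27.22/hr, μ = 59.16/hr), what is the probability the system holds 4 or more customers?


ρ = 27.22/59.16 = 0.4601
P(N ≥ n) = ρ^n = 0.4601^4 = 0.044817

Final: 0.044817


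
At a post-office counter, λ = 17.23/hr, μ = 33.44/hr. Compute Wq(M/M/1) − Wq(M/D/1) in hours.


ρ = 17.23/33.44 = 0.5153
Wq(M/M/1) = ρ/(μ−λ) = 0.5153/16.21 = 0.03179 hr
Wq(M/D/1) = ρ/(2(μ−λ)) = 0.01589 hr
Savings = 0.03179 − 0.01589 = 0.01589 hr

Final: 0.01589 hr


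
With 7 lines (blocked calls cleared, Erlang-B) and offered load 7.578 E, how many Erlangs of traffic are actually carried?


B(7,7.578) = 0.283821 (Erlang-B)
Carried load = a(1 − B) = 7.578·(1 − 0.283821) = 7.578·0.716179 = 5.4272 E

Final: 5.4272 Erlangs


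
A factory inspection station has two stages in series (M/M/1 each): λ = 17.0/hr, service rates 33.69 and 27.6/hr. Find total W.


Each node sees arrival rate λ = 17.0/hr (tandem ⇒ throughput preserved).
W₁ = 1/(μ₁−λ) = 1/(33.69−17.0) = 0.05992 hr
W₂ = 1/(μ₂−λ) = 1/(27.6−17.0) = 0.09434 hr
W_total = W₁ + W₂ = 0.05992 + 0.09434 = 0.15426 hr

Final: 0.15426 hr


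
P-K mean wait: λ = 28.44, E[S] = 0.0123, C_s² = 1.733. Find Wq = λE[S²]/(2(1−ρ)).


ρ = λ·E[S] = 28.44·0.0123 = 0.3498
E[S²] = E[S]²(1+C_s²) = 0.0123²·(1+1.733) = 0.0004135
Wq = λ·E[S²]/(2(1−ρ)) = 28.44·0.0004135/(2·0.6502) = 0.009043 hr

Final: 0.009043 hr


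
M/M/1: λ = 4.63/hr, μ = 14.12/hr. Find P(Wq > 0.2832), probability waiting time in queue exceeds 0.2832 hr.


ρ = 4.63/14.12 = 0.3279
P(Wq > t) = ρ·e^{−(μ−λ)t} = 0.3279·e^{−2.6876}
= 0.3279·0.068046 = 0.022313

Final: 0.022313


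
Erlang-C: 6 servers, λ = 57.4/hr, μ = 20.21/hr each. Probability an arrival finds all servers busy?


a = λ/μ = 2.8402; ρ = a/6 = 0.4734
P₀ = 0.057711 (from M/M/c formula)
C(c,a) = [a^c/(c!(1−ρ))]·P₀ = [524.89625/(720·0.5266)]·0.057711
= 1.38430·0.057711 = 0.079890

Final: 0.079890


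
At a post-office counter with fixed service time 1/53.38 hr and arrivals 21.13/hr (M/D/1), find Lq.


ρ = 21.13/53.38 = 0.3958
M/D/1: Lq = ρ²/(2(1−ρ)) = 0.1567/(2·0.6042) = 0.12968

Final: 0.12968


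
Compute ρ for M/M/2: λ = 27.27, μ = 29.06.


ρ = λ/(cμ) = 27.27/(2·29.06) = 27.27/58.12 = 0.4692

Final: 0.4692


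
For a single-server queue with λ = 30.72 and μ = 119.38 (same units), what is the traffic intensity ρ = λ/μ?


ρ = λ/μ = 30.72/119.38 = 0.2573

Final: 0.2573


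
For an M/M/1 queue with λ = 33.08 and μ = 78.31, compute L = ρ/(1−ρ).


ρ = λ/μ = 33.08/78.31 = 0.4224
L = ρ/(1−ρ) = 0.4224/(1 − 0.4224) = 0.4224/0.5776 = 0.7314

Final: 0.7314


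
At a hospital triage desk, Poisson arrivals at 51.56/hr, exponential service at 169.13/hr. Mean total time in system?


W = 1/(μ−λ) = 1/(169.13 − 51.56) = 1/117.57 = 0.008506 hr

Final: 0.008506 hr


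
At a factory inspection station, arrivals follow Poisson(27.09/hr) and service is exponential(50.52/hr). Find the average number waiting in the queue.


ρ = 27.09/50.52 = 0.5362
Lq = ρ²/(1−ρ) = 0.2875/0.4638 = 0.6200

Final: 0.6200


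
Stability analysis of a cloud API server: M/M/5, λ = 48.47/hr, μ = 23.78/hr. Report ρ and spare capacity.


Total capacity cμ = 5·23.78 = 118.90/hr
ρ = λ/(cμ) = 48.47/118.90 = 0.4077
Stable ⇔ ρ < 1: YES
Spare capacity = cμ − λ = 118.90 − 48.47 = 70.43/hr

Final: ρ = 0.4077; stable; margin = 70.43/hr


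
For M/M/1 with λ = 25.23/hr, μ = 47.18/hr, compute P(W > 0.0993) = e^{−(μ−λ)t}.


W ~ Exponential(μ−λ) for M/M/1.
μ − λ = 47.18 − 25.23 = 21.9500
P(W > t) = e^{−(μ−λ)t} = e^{−2.1796} = 0.113083

Final: 0.113083


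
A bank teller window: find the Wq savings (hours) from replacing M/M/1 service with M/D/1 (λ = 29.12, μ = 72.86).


ρ = 29.12/72.86 = 0.3997
Wq(M/M/1) = ρ/(μ−λ) = 0.3997/43.74 = 0.009137 hr
Wq(M/D/1) = ρ/(2(μ−λ)) = 0.004569 hr
Savings = 0.009137 − 0.004569 = 0.004569 hr

Final: 0.004569 hr


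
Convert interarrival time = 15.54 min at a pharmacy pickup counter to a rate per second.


λ = 1/(interarrival time) in consistent units.
1 second = 0.0166667 min, so λ = 0.0166667/15.54 = 0.001073 per second

Final: 0.001073 /sec


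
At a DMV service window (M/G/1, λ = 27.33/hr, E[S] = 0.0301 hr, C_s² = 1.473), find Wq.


ρ = λ·E[S] = 27.33·0.0301 = 0.8226
E[S²] = E[S]²(1+C_s²) = 0.0301²·(1+1.473) = 0.002241
Wq = λ·E[S²]/(2(1−ρ)) = 27.33·0.002241/(2·0.1774) = 0.17262 hr

Final: 0.17262 hr


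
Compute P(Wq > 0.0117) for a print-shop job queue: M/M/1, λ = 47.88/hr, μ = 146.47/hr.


ρ = 47.88/146.47 = 0.3269
P(Wq > t) = ρ·e^{−(μ−λ)t} = 0.3269·e^{−1.1535}
= 0.3269·0.315530 = 0.103144

Final: 0.103144


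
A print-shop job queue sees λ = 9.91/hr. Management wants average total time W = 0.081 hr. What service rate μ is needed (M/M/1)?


W = 1/(μ−λ) ⇒ μ − λ = 1/W = 1/0.081 = 12.3457
μ = λ + 1/W = 9.91 + 12.3457 = 22.2557 per hr

Final: 22.2557 /hr


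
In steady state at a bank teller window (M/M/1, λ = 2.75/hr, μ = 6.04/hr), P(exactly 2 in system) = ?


ρ = 2.75/6.04 = 0.4553
P_n = (1−ρ)·ρ^n = (1 − 0.4553)·0.4553^2 = 0.5447·0.207296 = 0.112915

Final: 0.112915


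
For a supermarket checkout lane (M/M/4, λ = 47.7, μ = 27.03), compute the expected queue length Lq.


a = λ/μ = 1.7647; ρ = a/4 = 0.4412
P₀ = 0.167761
Lq = P₀·a^c·ρ / (c!·(1−ρ)²) = 0.167761·9.69816·0.4412/(24·0.31228)
= 0.09577

Final: 0.09577


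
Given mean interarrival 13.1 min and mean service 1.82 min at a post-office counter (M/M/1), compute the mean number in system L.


λ = 60/13.1 = 4.5802 /hr
μ = 60/1.82 = 32.9670 /hr
ρ = λ/μ = 4.5802/32.9670 = 0.1389
L = ρ/(1−ρ) = 0.1389/0.8611 = 0.1613

Final: 0.1613


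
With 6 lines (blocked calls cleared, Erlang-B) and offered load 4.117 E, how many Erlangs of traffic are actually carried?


B(6,4.117) = 0.125681 (Erlang-B)
Carried load = a(1 − B) = 4.117·(1 − 0.125681) = 4.117·0.874319 = 3.5996 E

Final: 3.5996 Erlangs


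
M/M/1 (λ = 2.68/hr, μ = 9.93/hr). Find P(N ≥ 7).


ρ = 2.68/9.93 = 0.2699
P(N ≥ n) = ρ^n = 0.2699^7 = 0.0001043

Final: 0.0001043


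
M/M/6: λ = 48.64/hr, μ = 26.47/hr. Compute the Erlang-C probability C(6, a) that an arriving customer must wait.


a = λ/μ = 1.8376; ρ = a/6 = 0.3063
P₀ = 0.159066 (from M/M/c formula)
C(c,a) = [a^c/(c!(1−ρ))]·P₀ = [38.49796/(720·0.6937)]·0.159066
= 0.07707·0.159066 = 0.012260

Final: 0.012260


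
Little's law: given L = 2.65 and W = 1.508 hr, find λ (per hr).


λ = L/W = 2.65/1.508 = 1.7573 /hr

Final: 1.7573 /hr


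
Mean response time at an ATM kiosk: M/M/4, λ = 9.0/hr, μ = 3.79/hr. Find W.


a = 2.3747; ρ = 0.5937; P₀ = 0.085567
Lq = P₀·a^c·ρ/(c!(1−ρ)²) = 0.40765
Wq = Lq/λ = 0.40765/9.0 = 0.04529 hr
W = Wq + 1/μ = 0.04529 + 0.26385 = 0.30915 hr

Final: 0.30915 hr


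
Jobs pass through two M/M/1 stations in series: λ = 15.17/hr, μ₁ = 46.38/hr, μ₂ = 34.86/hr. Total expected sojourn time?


Each node sees arrival rate λ = 15.17/hr (tandem ⇒ throughput preserved).
W₁ = 1/(μ₁−λ) = 1/(46.38−15.17) = 0.03204 hr
W₂ = 1/(μ₂−λ) = 1/(34.86−15.17) = 0.05079 hr
W_total = W₁ + W₂ = 0.03204 + 0.05079 = 0.08283 hr

Final: 0.08283 hr


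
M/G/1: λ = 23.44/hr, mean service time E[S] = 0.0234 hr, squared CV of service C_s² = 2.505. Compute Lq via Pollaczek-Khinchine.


ρ = λ·E[S] = 23.44·0.0234 = 0.5485
Lq = ρ²(1+C_s²)/(2(1−ρ)) = 0.3008·(1+2.505)/(2·0.4515)
= 0.3008·3.5050/0.9030 = 1.16773

Final: 1.16773


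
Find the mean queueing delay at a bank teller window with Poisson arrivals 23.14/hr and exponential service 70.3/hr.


ρ = 23.14/70.3 = 0.3292
Wq = ρ/(μ−λ) = 0.3292/(70.3 − 23.14) = 0.3292/47.16 = 0.006980 hr

Final: 0.006980 hr


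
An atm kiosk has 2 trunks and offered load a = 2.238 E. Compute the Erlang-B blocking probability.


B(c,a) = (a^c/c!) / Σ_{k=0}^{c} a^k/k!
a^2/2! = 2.504322
Σ terms (k=0..2): 1.00000 + 2.23800 + 2.50432 = 5.742322
B = 2.504322/5.742322 = 0.436117

Final: 0.436117


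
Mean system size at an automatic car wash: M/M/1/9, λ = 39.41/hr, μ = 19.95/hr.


ρ = 39.41/19.95 = 1.9754
L = ρ[1 − (K+1)ρ^K + Kρ^(K+1)] / [(1−ρ)(1−ρ^(K+1))]
Numerator: 1.9754·(1 − 10·458.112154 + 9·904.972430) = 7041.708338
Denominator: (-0.9754)·(-903.972430) = 881.769598
L = 7041.708338/881.769598 = 7.9859

Final: 7.9859


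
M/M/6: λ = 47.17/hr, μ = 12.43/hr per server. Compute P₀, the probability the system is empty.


a = λ/μ = 47.17/12.43 = 3.7949; ρ = a/c = 0.6325
Σ_{k=0}^{5} a^k/k! (terms k=0..5) = 1.00000 + 3.79485 + 7.20045 + 9.10821 + 8.64107 + 6.55832 = 36.30290
Tail: a^6/(6!(1−ρ)) = 2986.54103/(720·0.3675) = 11.28624
P₀ = 1/(36.30290 + 11.28624) = 1/47.58914 = 0.021013

Final: 0.021013


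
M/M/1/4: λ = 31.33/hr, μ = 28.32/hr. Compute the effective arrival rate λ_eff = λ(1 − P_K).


ρ = 1.1063; P_K = (1−ρ)ρ^4/(1−ρ^5) = 0.242294
λ_eff = λ(1 − P_K) = 31.33·(1 − 0.242294) = 31.33·0.757706 = 23.7389 /hr

Final: 23.7389 /hr


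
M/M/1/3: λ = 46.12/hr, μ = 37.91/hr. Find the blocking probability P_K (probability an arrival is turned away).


ρ = λ/μ = 46.12/37.91 = 1.2166
P_K = (1−ρ)ρ^K/(1−ρ^(K+1)) = (-0.2166·1.800556)/(1 − 2.190494)
= -0.389938/-1.190494 = 0.327543

Final: 0.327543


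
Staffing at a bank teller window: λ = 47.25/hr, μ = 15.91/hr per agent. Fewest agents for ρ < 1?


Stability requires cμ > λ ⇔ c > λ/μ.
λ/μ = 47.25/15.91 = 2.9698
Minimum integer c = ⌊2.9698⌋ + 1 = 3
Check: 3·15.91 = 47.73 > 47.25, while 2·15.91 = 31.82 ≤ 47.25

Final: 3 servers


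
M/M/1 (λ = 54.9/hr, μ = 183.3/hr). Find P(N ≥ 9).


ρ = 54.9/183.3 = 0.2995
P(N ≥ n) = ρ^n = 0.2995^9 = 0.00001939

Final: 0.00001939


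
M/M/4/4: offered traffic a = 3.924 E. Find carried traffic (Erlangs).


B(4,3.924) = 0.303293 (Erlang-B)
Carried load = a(1 − B) = 3.924·(1 − 0.303293) = 3.924·0.696707 = 2.7339 E

Final: 2.7339 Erlangs


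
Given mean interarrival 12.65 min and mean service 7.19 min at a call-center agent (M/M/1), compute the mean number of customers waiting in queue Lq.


λ = 60/12.65 = 4.7431 /hr
μ = 60/7.19 = 8.3449 /hr
ρ = λ/μ = 4.7431/8.3449 = 0.5684
Lq = ρ²/(1−ρ) = 0.3231/0.4316 = 0.7485

Final: 0.7485


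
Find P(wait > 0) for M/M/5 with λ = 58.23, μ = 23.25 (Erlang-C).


a = λ/μ = 2.5045; ρ = a/5 = 0.5009
P₀ = 0.079720 (from M/M/c formula)
C(c,a) = [a^c/(c!(1−ρ))]·P₀ = [98.54150/(120·0.4991)]·0.079720
= 1.64533·0.079720 = 0.131166

Final: 0.131166


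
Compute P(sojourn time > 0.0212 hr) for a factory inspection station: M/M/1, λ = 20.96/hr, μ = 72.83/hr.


W ~ Exponential(μ−λ) for M/M/1.
μ − λ = 72.83 − 20.96 = 51.8700
P(W > t) = e^{−(μ−λ)t} = e^{−1.0996} = 0.332990

Final: 0.332990


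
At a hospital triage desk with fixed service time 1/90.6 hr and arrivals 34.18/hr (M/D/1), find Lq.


ρ = 34.18/90.6 = 0.3773
M/D/1: Lq = ρ²/(2(1−ρ)) = 0.1423/(2·0.6227) = 0.11428

Final: 0.11428


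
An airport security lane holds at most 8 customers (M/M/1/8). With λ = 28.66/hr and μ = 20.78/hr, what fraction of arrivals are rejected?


ρ = λ/μ = 28.66/20.78 = 1.3792
P_K = (1−ρ)ρ^K/(1−ρ^(K+1)) = (-0.3792·13.093180)/(1 − 18.058255)
= -4.965075/-17.058255 = 0.291066

Final: 0.291066


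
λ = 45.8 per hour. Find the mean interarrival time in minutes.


Mean interarrival time = 1/λ = 1/45.8 hour = 0.02183 hour
In minutes: 0.02183 × 60 = 1.3100 min

Final: 1.3100 min


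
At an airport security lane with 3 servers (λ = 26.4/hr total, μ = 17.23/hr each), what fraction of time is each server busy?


ρ = λ/(cμ) = 26.4/(3·17.23) = 26.4/51.69 = 0.5107

Final: 0.5107


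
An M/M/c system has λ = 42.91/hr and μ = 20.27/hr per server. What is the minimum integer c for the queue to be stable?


Stability requires cμ > λ ⇔ c > λ/μ.
λ/μ = 42.91/20.27 = 2.1169
Minimum integer c = ⌊2.1169⌋ + 1 = 3
Check: 3·20.27 = 60.81 > 42.91, while 2·20.27 = 40.54 ≤ 42.91

Final: 3 servers


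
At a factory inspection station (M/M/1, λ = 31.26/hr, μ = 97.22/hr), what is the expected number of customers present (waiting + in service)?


ρ = λ/μ = 31.26/97.22 = 0.3215
L = ρ/(1−ρ) = 0.3215/(1 − 0.3215) = 0.3215/0.6785 = 0.4739

Final: 0.4739


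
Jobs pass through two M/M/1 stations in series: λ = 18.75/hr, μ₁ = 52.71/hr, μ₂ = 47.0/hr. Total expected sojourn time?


Each node sees arrival rate λ = 18.75/hr (tandem ⇒ throughput preserved).
W₁ = 1/(μ₁−λ) = 1/(52.71−18.75) = 0.02945 hr
W₂ = 1/(μ₂−λ) = 1/(47.0−18.75) = 0.03540 hr
W_total = W₁ + W₂ = 0.02945 + 0.03540 = 0.06484 hr

Final: 0.06484 hr


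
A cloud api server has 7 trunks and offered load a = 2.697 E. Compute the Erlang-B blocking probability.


B(c,a) = (a^c/c!) / Σ_{k=0}^{c} a^k/k!
a^7/7! = 0.205938
Σ terms (k=0..7): 1.00000 + 2.69700 + 3.63690 + 3.26958 + 2.20451 + 1.18911 + 0.53451 + 0.20594 = 14.737553
B = 0.205938/14.737553 = 0.013974

Final: 0.013974


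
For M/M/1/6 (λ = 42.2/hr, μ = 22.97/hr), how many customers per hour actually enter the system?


ρ = 1.8372; P_K = (1−ρ)ρ^6/(1−ρ^7) = 0.462231
λ_eff = λ(1 − P_K) = 42.2·(1 − 0.462231) = 42.2·0.537769 = 22.6939 /hr

Final: 22.6939 /hr


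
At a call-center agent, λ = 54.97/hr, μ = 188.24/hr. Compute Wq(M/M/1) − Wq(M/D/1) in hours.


ρ = 54.97/188.24 = 0.2920
Wq(M/M/1) = ρ/(μ−λ) = 0.2920/133.27 = 0.002191 hr
Wq(M/D/1) = ρ/(2(μ−λ)) = 0.001096 hr
Savings = 0.002191 − 0.001096 = 0.001096 hr

Final: 0.001096 hr
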